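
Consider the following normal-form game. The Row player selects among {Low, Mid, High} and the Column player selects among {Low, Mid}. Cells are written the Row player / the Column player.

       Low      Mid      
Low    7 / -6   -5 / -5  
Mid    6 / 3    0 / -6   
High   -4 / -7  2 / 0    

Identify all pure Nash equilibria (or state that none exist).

Check mutual best responses: a cell is a NE iff neither player can gain by unilaterally deviating.
The Row player's best responses — vs Low: Low (payoff 7); vs Mid: High (payoff 2).
The Column player's best responses — vs Low: Mid (payoff -5); vs Mid: Low (payoff 3); vs High: Mid (payoff 0).
The only mutual best response is (High, Mid); neither player gains by switching there.

(High, Mid)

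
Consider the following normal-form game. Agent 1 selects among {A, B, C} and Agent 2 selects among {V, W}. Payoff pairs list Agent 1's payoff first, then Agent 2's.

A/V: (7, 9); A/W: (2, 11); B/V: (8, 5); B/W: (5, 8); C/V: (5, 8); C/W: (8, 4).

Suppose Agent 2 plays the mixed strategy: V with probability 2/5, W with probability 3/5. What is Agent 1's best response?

C

Compute Agent 1's expected payoff from each pure strategy against the given mix.
A: (2/5)·7 + (3/5)·2 = 4
B: (2/5)·8 + (3/5)·5 = 31/5
C: (2/5)·5 + (3/5)·8 = 34/5
Highest expected payoff is 34/5, from C.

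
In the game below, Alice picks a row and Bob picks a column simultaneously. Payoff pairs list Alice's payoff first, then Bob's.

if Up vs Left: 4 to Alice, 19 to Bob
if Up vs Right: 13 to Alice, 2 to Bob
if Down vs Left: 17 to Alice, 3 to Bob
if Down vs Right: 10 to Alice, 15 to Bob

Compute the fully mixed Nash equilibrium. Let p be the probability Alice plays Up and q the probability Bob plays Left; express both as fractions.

Each player's mixing probability is pinned down by making the *other* player indifferent.
Bob indifferent between Left and Right: p·19 + (1−p)·3 = p·2 + (1−p)·15 ⟹ 3 + 16p = 15 + (-13)p ⟹ p = 12/29.
Alice indifferent between Up and Down: q·4 + (1−q)·13 = q·17 + (1−q)·10 ⟹ 13 + (-9)q = 10 + 7q ⟹ q = 3/16.

p = 12/29, q = 3/16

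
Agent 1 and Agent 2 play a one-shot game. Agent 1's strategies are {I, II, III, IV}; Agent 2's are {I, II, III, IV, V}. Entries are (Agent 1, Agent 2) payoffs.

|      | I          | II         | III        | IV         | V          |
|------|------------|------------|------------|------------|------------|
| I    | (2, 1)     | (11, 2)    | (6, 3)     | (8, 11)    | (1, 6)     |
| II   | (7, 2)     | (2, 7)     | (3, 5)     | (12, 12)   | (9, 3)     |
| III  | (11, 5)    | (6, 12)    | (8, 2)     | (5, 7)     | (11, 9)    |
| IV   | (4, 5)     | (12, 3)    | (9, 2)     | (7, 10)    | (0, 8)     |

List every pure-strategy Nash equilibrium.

(II, IV)

Find each player's best response to every opponent strategy; NE are the intersections.
Agent 1's best responses — vs I: III (payoff 11); vs II: IV (payoff 12); vs III: IV (payoff 9); vs IV: II (payoff 12); vs V: III (payoff 11).
Agent 2's best responses — vs I: IV (payoff 11); vs II: IV (payoff 12); vs III: II (payoff 12); vs IV: IV (payoff 10).
The only mutual best response is (II, IV); neither player gains by switching there.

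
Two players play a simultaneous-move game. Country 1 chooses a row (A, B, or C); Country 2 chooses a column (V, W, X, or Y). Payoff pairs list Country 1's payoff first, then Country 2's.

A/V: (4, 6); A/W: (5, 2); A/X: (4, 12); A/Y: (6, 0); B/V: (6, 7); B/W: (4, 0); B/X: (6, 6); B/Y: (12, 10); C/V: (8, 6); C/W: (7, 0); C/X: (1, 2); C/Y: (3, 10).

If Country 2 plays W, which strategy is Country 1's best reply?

With Country 2 fixed at W, Country 1's payoffs are: A → 5, B → 4, C → 7.
The maximum is 7, achieved by C.

C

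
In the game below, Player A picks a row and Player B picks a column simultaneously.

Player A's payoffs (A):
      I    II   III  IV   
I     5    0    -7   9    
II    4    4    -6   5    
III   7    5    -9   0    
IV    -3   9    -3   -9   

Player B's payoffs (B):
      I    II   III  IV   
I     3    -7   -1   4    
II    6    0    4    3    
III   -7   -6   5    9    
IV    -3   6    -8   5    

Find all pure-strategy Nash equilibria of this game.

(I, IV) and (IV, II)

A profile is a Nash equilibrium when each player is best-responding to the other.
Player A's best responses — vs I: III (payoff 7); vs II: IV (payoff 9); vs III: IV (payoff -3); vs IV: I (payoff 9).
Player B's best responses — vs I: IV (payoff 4); vs II: I (payoff 6); vs III: IV (payoff 9); vs IV: II (payoff 6).
Mutual best responses occur at (I, IV) and (IV, II); at each, neither player gains by switching.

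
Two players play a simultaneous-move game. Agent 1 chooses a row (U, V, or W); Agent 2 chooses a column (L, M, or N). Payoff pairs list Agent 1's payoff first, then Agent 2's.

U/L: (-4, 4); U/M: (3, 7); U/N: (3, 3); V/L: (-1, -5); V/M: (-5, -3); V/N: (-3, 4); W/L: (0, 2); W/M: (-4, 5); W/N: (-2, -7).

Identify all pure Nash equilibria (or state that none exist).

(U, M)

A profile is a Nash equilibrium when each player is best-responding to the other.
Agent 1's best responses — vs L: W (payoff 0); vs M: U (payoff 3); vs N: U (payoff 3).
Agent 2's best responses — vs U: M (payoff 7); vs V: N (payoff 4); vs W: M (payoff 5).
The only mutual best response is (U, M); neither player gains by switching there.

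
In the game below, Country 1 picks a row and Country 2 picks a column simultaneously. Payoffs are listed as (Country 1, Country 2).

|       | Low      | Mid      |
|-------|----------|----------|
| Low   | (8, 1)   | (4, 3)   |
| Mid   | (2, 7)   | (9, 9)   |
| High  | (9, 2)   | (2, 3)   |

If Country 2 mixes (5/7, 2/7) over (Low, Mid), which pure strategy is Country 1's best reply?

Country 1's best reply maximizes expected payoff against the mix.
Low: (5/7)·8 + (2/7)·4 = 48/7
Mid: (5/7)·2 + (2/7)·9 = 4
High: (5/7)·9 + (2/7)·2 = 7
Highest expected payoff is 7, from High.

High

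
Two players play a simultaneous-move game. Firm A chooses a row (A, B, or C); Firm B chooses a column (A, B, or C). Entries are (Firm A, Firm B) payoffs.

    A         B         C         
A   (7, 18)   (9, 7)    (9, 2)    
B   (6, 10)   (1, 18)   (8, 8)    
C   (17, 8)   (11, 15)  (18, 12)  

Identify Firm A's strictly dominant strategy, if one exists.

Check whether one of Firm A's strategies beats all alternatives regardless of what the opponent does.
C strictly dominates: vs A: 17 > each of {7, 6}; vs B: 11 > each of {9, 1}; vs C: 18 > each of {9, 8}.

C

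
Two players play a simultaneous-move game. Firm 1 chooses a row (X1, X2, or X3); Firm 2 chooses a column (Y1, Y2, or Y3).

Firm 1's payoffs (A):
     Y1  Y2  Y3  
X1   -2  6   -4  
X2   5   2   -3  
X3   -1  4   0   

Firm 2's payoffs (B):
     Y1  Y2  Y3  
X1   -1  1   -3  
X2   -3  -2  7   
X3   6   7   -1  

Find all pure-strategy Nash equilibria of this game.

A profile is a Nash equilibrium when each player is best-responding to the other.
Firm 1's best responses — vs Y1: X2 (payoff 5); vs Y2: X1 (payoff 6); vs Y3: X3 (payoff 0).
Firm 2's best responses — vs X1: Y2 (payoff 1); vs X2: Y3 (payoff 7); vs X3: Y2 (payoff 7).
The only mutual best response is (X1, Y2); neither player gains by switching there.

(X1, Y2)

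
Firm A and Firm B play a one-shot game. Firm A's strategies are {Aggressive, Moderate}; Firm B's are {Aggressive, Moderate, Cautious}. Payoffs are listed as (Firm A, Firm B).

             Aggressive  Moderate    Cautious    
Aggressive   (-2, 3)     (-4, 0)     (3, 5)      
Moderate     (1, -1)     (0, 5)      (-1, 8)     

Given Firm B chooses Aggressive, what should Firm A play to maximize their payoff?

With Firm B fixed at Aggressive, Firm A's payoffs are: Aggressive → -2, Moderate → 1.
The maximum is 1, achieved by Moderate.

Moderate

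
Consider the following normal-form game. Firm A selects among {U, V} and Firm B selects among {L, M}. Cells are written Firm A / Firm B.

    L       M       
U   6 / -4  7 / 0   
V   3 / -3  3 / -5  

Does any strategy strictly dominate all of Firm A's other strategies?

Check whether one of Firm A's strategies beats all alternatives regardless of what the opponent does.
U strictly dominates: vs L: 6 > 3; vs M: 7 > 3.

U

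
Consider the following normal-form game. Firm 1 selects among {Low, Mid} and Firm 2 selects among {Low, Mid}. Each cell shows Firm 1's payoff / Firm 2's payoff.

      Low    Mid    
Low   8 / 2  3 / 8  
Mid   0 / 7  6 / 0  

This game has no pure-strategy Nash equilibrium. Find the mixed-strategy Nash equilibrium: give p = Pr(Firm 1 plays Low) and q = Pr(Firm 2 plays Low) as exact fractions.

p = 7/13, q = 3/11

In a mixed NE each player is indifferent between their pure strategies, so the opponent's mix sets the indifference.
Firm 2 indifferent between Low and Mid: p·2 + (1−p)·7 = p·8 + (1−p)·0 ⟹ 7 + (-5)p = 0 + 8p ⟹ p = 7/13.
Firm 1 indifferent between Low and Mid: q·8 + (1−q)·3 = q·0 + (1−q)·6 ⟹ 3 + 5q = 6 + (-6)q ⟹ q = 3/11.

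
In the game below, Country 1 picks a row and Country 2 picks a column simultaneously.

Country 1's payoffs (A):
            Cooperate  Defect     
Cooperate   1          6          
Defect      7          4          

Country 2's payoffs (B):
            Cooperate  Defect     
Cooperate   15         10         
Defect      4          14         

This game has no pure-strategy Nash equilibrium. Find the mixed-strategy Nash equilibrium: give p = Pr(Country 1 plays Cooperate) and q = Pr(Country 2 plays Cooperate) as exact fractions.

Each player's mixing probability is pinned down by making the *other* player indifferent.
Country 2 indifferent between Cooperate and Defect: p·15 + (1−p)·4 = p·10 + (1−p)·14 ⟹ 4 + 11p = 14 + (-4)p ⟹ p = 2/3.
Country 1 indifferent between Cooperate and Defect: q·1 + (1−q)·6 = q·7 + (1−q)·4 ⟹ 6 + (-5)q = 4 + 3q ⟹ q = 1/4.

p = 2/3, q = 1/4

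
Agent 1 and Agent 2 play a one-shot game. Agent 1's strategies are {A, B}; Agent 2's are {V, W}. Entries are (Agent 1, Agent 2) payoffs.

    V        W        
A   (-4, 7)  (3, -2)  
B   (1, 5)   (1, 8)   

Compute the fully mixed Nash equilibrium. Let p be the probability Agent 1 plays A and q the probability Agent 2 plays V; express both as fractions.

In a mixed NE each player is indifferent between their pure strategies, so the opponent's mix sets the indifference.
Agent 2 indifferent between V and W: p·7 + (1−p)·5 = p·(-2) + (1−p)·8 ⟹ 5 + 2p = 8 + (-10)p ⟹ p = 1/4.
Agent 1 indifferent between A and B: q·(-4) + (1−q)·3 = q·1 + (1−q)·1 ⟹ 3 + (-7)q = 1 + 0q ⟹ q = 2/7.

p = 1/4, q = 2/7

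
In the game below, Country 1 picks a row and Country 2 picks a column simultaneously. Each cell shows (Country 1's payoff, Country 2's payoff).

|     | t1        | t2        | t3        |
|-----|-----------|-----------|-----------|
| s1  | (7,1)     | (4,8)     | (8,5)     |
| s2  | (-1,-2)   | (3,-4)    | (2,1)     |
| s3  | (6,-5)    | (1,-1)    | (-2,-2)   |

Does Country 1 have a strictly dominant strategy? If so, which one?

s1

Check whether one of Country 1's strategies beats all alternatives regardless of what the opponent does.
s1 strictly dominates: vs t1: 7 > each of {-1, 6}; vs t2: 4 > each of {3, 1}; vs t3: 8 > each of {2, -2}.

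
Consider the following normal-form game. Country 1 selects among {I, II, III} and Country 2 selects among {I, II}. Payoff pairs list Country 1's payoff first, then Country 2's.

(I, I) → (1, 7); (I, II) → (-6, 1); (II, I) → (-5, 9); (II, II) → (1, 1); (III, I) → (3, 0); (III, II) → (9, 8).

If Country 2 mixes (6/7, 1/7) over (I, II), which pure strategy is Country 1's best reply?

Country 1's best reply maximizes expected payoff against the mix.
I: (6/7)·1 + (1/7)·(-6) = 0
II: (6/7)·(-5) + (1/7)·1 = -29/7
III: (6/7)·3 + (1/7)·9 = 27/7
Highest expected payoff is 27/7, from III.

III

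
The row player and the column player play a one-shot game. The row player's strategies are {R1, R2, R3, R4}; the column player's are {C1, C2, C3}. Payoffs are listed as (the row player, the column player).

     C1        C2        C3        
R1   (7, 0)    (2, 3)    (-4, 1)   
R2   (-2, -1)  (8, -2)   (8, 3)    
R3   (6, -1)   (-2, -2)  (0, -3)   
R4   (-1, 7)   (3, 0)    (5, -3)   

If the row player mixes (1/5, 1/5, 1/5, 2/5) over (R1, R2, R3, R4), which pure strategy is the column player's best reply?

Compute the column player's expected payoff from each pure strategy against the given mix.
C1: (1/5)·0 + (1/5)·(-1) + (1/5)·(-1) + (2/5)·7 = 12/5
C2: (1/5)·3 + (1/5)·(-2) + (1/5)·(-2) + (2/5)·0 = -1/5
C3: (1/5)·1 + (1/5)·3 + (1/5)·(-3) + (2/5)·(-3) = -1
Highest expected payoff is 12/5, from C1.

C1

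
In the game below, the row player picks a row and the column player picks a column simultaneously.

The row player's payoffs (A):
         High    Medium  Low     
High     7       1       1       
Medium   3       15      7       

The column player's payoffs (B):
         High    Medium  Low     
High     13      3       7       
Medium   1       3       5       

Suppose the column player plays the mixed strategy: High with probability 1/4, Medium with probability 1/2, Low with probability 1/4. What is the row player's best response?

Medium

Compute the row player's expected payoff from each pure strategy against the given mix.
High: (1/4)·7 + (1/2)·1 + (1/4)·1 = 5/2
Medium: (1/4)·3 + (1/2)·15 + (1/4)·7 = 10
Highest expected payoff is 10, from Medium.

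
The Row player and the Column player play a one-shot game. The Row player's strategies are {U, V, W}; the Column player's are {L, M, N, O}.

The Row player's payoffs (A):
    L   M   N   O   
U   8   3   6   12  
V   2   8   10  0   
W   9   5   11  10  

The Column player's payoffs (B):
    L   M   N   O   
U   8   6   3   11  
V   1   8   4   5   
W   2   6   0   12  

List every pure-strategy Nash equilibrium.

(U, O) and (V, M)

A profile is a Nash equilibrium when each player is best-responding to the other.
The Row player's best responses — vs L: W (payoff 9); vs M: V (payoff 8); vs N: W (payoff 11); vs O: U (payoff 12).
The Column player's best responses — vs U: O (payoff 11); vs V: M (payoff 8); vs W: O (payoff 12).
Mutual best responses occur at (U, O) and (V, M); at each, neither player gains by switching.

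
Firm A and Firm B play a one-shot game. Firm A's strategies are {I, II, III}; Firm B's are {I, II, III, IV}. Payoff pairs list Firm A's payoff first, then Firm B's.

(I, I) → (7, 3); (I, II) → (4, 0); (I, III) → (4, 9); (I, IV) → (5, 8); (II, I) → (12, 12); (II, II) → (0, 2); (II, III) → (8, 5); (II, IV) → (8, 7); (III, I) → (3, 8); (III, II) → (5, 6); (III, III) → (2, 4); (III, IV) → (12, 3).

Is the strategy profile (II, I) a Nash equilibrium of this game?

Holding Firm B at I: Firm A gets 12 from II, versus 7 from I, 3 from III. No profitable deviation for Firm A.
Holding Firm A at II: Firm B gets 12 from I, versus 2 from II, 5 from III, 7 from IV. No profitable deviation for Firm B either.

Yes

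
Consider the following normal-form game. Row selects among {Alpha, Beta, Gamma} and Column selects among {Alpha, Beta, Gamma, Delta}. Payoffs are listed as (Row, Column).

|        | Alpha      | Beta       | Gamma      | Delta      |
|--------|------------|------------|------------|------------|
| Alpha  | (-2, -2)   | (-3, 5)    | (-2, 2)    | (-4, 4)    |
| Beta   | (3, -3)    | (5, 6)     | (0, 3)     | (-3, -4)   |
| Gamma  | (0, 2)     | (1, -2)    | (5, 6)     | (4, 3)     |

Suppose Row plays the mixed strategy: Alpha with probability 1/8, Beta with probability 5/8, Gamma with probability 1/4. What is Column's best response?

Compute Column's expected payoff from each pure strategy against the given mix.
Alpha: (1/8)·(-2) + (5/8)·(-3) + (1/4)·2 = -13/8
Beta: (1/8)·5 + (5/8)·6 + (1/4)·(-2) = 31/8
Gamma: (1/8)·2 + (5/8)·3 + (1/4)·6 = 29/8
Delta: (1/8)·4 + (5/8)·(-4) + (1/4)·3 = -5/4
Highest expected payoff is 31/8, from Beta.

Beta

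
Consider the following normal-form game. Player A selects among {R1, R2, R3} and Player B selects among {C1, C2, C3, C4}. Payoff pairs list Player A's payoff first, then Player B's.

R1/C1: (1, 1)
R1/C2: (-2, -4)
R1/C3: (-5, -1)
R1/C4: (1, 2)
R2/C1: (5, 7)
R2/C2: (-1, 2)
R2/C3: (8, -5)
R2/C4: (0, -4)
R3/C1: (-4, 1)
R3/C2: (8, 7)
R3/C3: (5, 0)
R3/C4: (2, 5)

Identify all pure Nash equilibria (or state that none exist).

(R2, C1) and (R3, C2)

A profile is a Nash equilibrium when each player is best-responding to the other.
Player A's best responses — vs C1: R2 (payoff 5); vs C2: R3 (payoff 8); vs C3: R2 (payoff 8); vs C4: R3 (payoff 2).
Player B's best responses — vs R1: C4 (payoff 2); vs R2: C1 (payoff 7); vs R3: C2 (payoff 7).
Mutual best responses occur at (R2, C1) and (R3, C2); at each, neither player gains by switching.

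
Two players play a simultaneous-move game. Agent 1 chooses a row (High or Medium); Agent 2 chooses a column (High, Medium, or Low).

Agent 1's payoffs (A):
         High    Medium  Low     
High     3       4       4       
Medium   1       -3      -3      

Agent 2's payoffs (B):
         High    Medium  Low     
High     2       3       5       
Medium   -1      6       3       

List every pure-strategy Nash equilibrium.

Find each player's best response to every opponent strategy; NE are the intersections.
Agent 1's best responses — vs High: High (payoff 3); vs Medium: High (payoff 4); vs Low: High (payoff 4).
Agent 2's best responses — vs High: Low (payoff 5); vs Medium: Medium (payoff 6).
The only mutual best response is (High, Low); neither player gains by switching there.

(High, Low)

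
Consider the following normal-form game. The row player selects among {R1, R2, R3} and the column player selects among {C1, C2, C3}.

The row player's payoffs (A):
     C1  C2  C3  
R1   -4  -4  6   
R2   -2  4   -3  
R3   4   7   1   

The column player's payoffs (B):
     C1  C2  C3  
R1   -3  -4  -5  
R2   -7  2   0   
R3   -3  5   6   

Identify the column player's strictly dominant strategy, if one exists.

No strictly dominant strategy

A strategy is strictly dominant if it gives the column player a strictly higher payoff than every other strategy, against every choice by the opponent.
C1 is not dominant: against R2, C2 gives 2 > -7.
C2 is not dominant: against R1, C1 gives -3 > -4.
C3 is not dominant: against R1, C1 gives -3 > -5.
No single strategy is best against every opponent action.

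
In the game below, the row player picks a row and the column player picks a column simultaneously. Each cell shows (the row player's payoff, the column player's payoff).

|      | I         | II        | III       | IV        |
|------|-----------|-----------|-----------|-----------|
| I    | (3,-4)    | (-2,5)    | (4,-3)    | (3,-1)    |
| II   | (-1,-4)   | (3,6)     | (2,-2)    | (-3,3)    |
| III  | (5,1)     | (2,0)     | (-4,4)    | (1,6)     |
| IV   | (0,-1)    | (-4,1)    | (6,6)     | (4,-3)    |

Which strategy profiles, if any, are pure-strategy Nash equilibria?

(II, II) and (IV, III)

A profile is a Nash equilibrium when each player is best-responding to the other.
The row player's best responses — vs I: III (payoff 5); vs II: II (payoff 3); vs III: IV (payoff 6); vs IV: IV (payoff 4).
The column player's best responses — vs I: II (payoff 5); vs II: II (payoff 6); vs III: IV (payoff 6); vs IV: III (payoff 6).
Mutual best responses occur at (II, II) and (IV, III); at each, neither player gains by switching.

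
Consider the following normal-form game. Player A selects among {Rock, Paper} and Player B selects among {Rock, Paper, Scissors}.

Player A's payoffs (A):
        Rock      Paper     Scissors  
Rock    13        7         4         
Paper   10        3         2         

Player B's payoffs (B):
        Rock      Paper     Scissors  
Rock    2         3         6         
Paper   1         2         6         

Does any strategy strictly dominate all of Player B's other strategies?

Scissors

Check whether one of Player B's strategies beats all alternatives regardless of what the opponent does.
Scissors strictly dominates: vs Rock: 6 > each of {2, 3}; vs Paper: 6 > each of {1, 2}.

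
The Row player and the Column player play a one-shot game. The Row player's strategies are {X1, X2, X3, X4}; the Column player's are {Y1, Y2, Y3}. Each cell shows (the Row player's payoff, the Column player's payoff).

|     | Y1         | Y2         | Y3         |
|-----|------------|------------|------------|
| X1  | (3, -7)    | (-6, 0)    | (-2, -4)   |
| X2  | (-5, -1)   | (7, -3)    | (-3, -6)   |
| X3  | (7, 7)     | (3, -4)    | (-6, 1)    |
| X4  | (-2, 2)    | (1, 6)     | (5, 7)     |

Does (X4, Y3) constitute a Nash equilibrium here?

Yes

Holding the Column player at Y3: the Row player gets 5 from X4, versus -2 from X1, -3 from X2, -6 from X3. No profitable deviation for the Row player.
Holding the Row player at X4: the Column player gets 7 from Y3, versus 2 from Y1, 6 from Y2. No profitable deviation for the Column player either.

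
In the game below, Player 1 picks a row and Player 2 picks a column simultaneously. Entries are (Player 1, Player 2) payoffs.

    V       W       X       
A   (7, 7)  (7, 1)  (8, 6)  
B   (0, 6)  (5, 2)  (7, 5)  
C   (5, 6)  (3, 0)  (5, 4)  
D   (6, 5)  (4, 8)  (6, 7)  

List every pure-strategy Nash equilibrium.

(A, V)

Find each player's best response to every opponent strategy; NE are the intersections.
Player 1's best responses — vs V: A (payoff 7); vs W: A (payoff 7); vs X: A (payoff 8).
Player 2's best responses — vs A: V (payoff 7); vs B: V (payoff 6); vs C: V (payoff 6); vs D: W (payoff 8).
The only mutual best response is (A, V); neither player gains by switching there.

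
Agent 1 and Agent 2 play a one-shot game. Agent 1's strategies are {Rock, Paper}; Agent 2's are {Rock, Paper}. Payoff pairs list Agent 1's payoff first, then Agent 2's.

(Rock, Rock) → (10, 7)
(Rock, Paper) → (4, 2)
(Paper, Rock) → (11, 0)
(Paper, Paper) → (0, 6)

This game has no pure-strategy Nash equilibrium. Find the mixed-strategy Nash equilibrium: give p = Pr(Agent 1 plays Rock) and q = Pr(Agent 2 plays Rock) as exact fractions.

Each player's mixing probability is pinned down by making the *other* player indifferent.
Agent 2 indifferent between Rock and Paper: p·7 + (1−p)·0 = p·2 + (1−p)·6 ⟹ 0 + 7p = 6 + (-4)p ⟹ p = 6/11.
Agent 1 indifferent between Rock and Paper: q·10 + (1−q)·4 = q·11 + (1−q)·0 ⟹ 4 + 6q = 0 + 11q ⟹ q = 4/5.

p = 6/11, q = 4/5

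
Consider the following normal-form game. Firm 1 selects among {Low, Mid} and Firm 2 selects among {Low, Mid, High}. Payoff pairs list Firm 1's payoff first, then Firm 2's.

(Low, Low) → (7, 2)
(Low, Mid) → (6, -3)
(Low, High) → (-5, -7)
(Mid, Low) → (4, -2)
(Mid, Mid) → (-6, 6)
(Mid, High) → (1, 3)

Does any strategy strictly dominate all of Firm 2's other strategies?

A strategy is strictly dominant if it gives Firm 2 a strictly higher payoff than every other strategy, against every choice by the opponent.
Low is not dominant: against Mid, Mid gives 6 > -2.
Mid is not dominant: against Low, Low gives 2 > -3.
High is not dominant: against Low, Low gives 2 > -7.
No single strategy is best against every opponent action.

No strictly dominant strategy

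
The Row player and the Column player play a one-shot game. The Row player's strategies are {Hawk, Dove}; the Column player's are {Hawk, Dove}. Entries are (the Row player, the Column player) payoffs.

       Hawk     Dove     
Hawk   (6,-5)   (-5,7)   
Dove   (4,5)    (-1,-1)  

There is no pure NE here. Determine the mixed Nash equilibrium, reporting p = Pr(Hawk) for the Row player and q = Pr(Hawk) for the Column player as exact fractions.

p = 1/3, q = 2/3

In a mixed NE each player is indifferent between their pure strategies, so the opponent's mix sets the indifference.
The Column player indifferent between Hawk and Dove: p·(-5) + (1−p)·5 = p·7 + (1−p)·(-1) ⟹ 5 + (-10)p = (-1) + 8p ⟹ p = 1/3.
The Row player indifferent between Hawk and Dove: q·6 + (1−q)·(-5) = q·4 + (1−q)·(-1) ⟹ (-5) + 11q = (-1) + 5q ⟹ q = 2/3.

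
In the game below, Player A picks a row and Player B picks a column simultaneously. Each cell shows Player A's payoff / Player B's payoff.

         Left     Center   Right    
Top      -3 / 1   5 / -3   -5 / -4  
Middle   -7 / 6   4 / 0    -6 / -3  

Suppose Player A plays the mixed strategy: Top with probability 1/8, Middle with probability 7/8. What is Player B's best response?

Compute Player B's expected payoff from each pure strategy against the given mix.
Left: (1/8)·1 + (7/8)·6 = 43/8
Center: (1/8)·(-3) + (7/8)·0 = -3/8
Right: (1/8)·(-4) + (7/8)·(-3) = -25/8
Highest expected payoff is 43/8, from Left.

Left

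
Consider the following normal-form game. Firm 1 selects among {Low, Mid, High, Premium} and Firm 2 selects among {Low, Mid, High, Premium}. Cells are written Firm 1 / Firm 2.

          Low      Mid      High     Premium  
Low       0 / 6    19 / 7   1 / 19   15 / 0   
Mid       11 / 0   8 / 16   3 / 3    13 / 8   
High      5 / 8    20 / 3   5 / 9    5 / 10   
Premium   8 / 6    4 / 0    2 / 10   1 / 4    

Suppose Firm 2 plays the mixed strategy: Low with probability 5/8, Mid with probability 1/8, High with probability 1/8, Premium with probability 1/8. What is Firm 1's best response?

Compute Firm 1's expected payoff from each pure strategy against the given mix.
Low: (5/8)·0 + (1/8)·19 + (1/8)·1 + (1/8)·15 = 35/8
Mid: (5/8)·11 + (1/8)·8 + (1/8)·3 + (1/8)·13 = 79/8
High: (5/8)·5 + (1/8)·20 + (1/8)·5 + (1/8)·5 = 55/8
Premium: (5/8)·8 + (1/8)·4 + (1/8)·2 + (1/8)·1 = 47/8
Highest expected payoff is 79/8, from Mid.

Mid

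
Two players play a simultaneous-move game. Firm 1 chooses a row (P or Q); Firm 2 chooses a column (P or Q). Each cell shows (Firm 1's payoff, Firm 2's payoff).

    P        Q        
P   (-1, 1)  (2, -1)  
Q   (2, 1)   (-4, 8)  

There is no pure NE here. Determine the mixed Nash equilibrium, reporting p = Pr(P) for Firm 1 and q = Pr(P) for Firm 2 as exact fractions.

Each player's mixing probability is pinned down by making the *other* player indifferent.
Firm 2 indifferent between P and Q: p·1 + (1−p)·1 = p·(-1) + (1−p)·8 ⟹ 1 + 0p = 8 + (-9)p ⟹ p = 7/9.
Firm 1 indifferent between P and Q: q·(-1) + (1−q)·2 = q·2 + (1−q)·(-4) ⟹ 2 + (-3)q = (-4) + 6q ⟹ q = 2/3.

p = 7/9, q = 2/3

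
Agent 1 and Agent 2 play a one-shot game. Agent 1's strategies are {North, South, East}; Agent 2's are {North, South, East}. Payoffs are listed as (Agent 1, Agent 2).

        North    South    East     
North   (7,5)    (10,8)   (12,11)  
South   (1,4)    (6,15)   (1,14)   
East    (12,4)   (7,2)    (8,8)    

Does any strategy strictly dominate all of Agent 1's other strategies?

Check whether one of Agent 1's strategies beats all alternatives regardless of what the opponent does.
North is not dominant: against North, East gives 12 > 7.
South is not dominant: against North, North gives 7 > 1.
East is not dominant: against South, North gives 10 > 7.
No single strategy is best against every opponent action.

None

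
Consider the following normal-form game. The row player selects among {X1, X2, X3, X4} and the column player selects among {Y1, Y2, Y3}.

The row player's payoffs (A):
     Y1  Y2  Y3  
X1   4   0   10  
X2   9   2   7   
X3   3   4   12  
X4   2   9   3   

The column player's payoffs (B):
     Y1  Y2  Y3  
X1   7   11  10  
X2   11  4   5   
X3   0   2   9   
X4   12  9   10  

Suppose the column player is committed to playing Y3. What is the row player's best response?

With the column player fixed at Y3, the row player's payoffs are: X1 → 10, X2 → 7, X3 → 12, X4 → 3.
The maximum is 12, achieved by X3.

X3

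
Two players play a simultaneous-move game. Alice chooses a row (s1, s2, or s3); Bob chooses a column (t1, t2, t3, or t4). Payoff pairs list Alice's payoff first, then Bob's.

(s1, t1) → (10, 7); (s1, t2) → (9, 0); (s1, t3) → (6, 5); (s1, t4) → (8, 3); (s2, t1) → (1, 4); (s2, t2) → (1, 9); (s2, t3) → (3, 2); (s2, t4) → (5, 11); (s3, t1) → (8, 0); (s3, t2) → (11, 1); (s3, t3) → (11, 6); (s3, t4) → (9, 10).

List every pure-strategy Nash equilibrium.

Find each player's best response to every opponent strategy; NE are the intersections.
Alice's best responses — vs t1: s1 (payoff 10); vs t2: s3 (payoff 11); vs t3: s3 (payoff 11); vs t4: s3 (payoff 9).
Bob's best responses — vs s1: t1 (payoff 7); vs s2: t4 (payoff 11); vs s3: t4 (payoff 10).
Mutual best responses occur at (s1, t1) and (s3, t4); at each, neither player gains by switching.

(s1, t1) and (s3, t4)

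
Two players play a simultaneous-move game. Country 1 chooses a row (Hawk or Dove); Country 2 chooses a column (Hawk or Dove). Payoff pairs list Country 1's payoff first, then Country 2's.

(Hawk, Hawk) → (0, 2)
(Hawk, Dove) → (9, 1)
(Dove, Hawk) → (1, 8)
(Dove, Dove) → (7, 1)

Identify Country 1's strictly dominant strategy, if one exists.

None

A strategy is strictly dominant if it gives Country 1 a strictly higher payoff than every other strategy, against every choice by the opponent.
Hawk is not dominant: against Hawk, Dove gives 1 > 0.
Dove is not dominant: against Dove, Hawk gives 9 > 7.
No single strategy is best against every opponent action.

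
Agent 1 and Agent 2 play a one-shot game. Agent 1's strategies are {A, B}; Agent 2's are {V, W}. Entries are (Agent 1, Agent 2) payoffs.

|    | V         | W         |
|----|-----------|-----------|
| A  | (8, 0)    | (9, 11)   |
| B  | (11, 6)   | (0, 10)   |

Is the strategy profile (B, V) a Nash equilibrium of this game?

Holding Agent 2 at V: Agent 1 gets 11 from B, versus 8 from A. No profitable deviation for Agent 1.
Holding Agent 1 at B: Agent 2 gets 6 from V but could get 10 by switching to W. Agent 2 has a profitable deviation.

No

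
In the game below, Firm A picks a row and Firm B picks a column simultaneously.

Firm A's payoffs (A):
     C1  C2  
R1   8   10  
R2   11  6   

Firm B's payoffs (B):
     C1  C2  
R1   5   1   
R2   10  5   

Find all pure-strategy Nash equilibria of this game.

Find each player's best response to every opponent strategy; NE are the intersections.
Firm A's best responses — vs C1: R2 (payoff 11); vs C2: R1 (payoff 10).
Firm B's best responses — vs R1: C1 (payoff 5); vs R2: C1 (payoff 10).
The only mutual best response is (R2, C1); neither player gains by switching there.

(R2, C1)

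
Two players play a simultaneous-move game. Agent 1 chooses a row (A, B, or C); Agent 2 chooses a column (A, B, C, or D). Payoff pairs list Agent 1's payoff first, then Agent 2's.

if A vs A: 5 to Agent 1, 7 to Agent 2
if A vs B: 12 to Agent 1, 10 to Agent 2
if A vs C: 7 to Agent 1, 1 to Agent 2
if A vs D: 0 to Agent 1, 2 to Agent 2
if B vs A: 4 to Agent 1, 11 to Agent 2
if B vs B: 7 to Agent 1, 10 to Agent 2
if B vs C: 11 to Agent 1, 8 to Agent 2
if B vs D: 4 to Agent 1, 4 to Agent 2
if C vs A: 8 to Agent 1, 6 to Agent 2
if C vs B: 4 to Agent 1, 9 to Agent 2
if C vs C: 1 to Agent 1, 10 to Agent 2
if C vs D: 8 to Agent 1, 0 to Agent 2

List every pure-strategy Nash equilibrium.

Check mutual best responses: a cell is a NE iff neither player can gain by unilaterally deviating.
Agent 1's best responses — vs A: C (payoff 8); vs B: A (payoff 12); vs C: B (payoff 11); vs D: C (payoff 8).
Agent 2's best responses — vs A: B (payoff 10); vs B: A (payoff 11); vs C: C (payoff 10).
The only mutual best response is (A, B); neither player gains by switching there.

(A, B)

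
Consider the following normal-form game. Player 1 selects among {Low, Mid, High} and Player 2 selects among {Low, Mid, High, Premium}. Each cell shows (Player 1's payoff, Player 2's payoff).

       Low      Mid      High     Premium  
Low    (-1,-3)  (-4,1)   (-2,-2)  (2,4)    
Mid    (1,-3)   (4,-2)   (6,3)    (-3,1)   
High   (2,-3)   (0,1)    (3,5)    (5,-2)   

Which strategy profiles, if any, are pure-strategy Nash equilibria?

Check mutual best responses: a cell is a NE iff neither player can gain by unilaterally deviating.
Player 1's best responses — vs Low: High (payoff 2); vs Mid: Mid (payoff 4); vs High: Mid (payoff 6); vs Premium: High (payoff 5).
Player 2's best responses — vs Low: Premium (payoff 4); vs Mid: High (payoff 3); vs High: High (payoff 5).
The only mutual best response is (Mid, High); neither player gains by switching there.

(Mid, High)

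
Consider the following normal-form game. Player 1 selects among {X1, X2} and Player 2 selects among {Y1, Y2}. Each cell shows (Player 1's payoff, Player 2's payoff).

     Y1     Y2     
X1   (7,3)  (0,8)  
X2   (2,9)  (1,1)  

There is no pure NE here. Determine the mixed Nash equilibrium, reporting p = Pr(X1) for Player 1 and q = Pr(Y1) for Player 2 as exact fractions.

p = 8/13, q = 1/6

In a mixed NE each player is indifferent between their pure strategies, so the opponent's mix sets the indifference.
Player 2 indifferent between Y1 and Y2: p·3 + (1−p)·9 = p·8 + (1−p)·1 ⟹ 9 + (-6)p = 1 + 7p ⟹ p = 8/13.
Player 1 indifferent between X1 and X2: q·7 + (1−q)·0 = q·2 + (1−q)·1 ⟹ 0 + 7q = 1 + 1q ⟹ q = 1/6.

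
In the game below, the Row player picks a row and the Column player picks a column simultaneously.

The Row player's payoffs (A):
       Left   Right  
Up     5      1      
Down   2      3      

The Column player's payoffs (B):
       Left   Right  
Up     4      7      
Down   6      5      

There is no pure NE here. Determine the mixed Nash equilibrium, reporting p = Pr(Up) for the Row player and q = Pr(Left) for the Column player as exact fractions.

p = 1/4, q = 2/5

In a mixed NE each player is indifferent between their pure strategies, so the opponent's mix sets the indifference.
The Column player indifferent between Left and Right: p·4 + (1−p)·6 = p·7 + (1−p)·5 ⟹ 6 + (-2)p = 5 + 2p ⟹ p = 1/4.
The Row player indifferent between Up and Down: q·5 + (1−q)·1 = q·2 + (1−q)·3 ⟹ 1 + 4q = 3 + (-1)q ⟹ q = 2/5.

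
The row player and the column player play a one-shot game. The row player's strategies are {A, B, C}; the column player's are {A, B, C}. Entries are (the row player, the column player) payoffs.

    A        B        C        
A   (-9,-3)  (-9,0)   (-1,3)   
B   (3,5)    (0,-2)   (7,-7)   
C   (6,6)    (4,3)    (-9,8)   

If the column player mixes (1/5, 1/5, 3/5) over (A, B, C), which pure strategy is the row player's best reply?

The row player's best reply maximizes expected payoff against the mix.
A: (1/5)·(-9) + (1/5)·(-9) + (3/5)·(-1) = -21/5
B: (1/5)·3 + (1/5)·0 + (3/5)·7 = 24/5
C: (1/5)·6 + (1/5)·4 + (3/5)·(-9) = -17/5
Highest expected payoff is 24/5, from B.

B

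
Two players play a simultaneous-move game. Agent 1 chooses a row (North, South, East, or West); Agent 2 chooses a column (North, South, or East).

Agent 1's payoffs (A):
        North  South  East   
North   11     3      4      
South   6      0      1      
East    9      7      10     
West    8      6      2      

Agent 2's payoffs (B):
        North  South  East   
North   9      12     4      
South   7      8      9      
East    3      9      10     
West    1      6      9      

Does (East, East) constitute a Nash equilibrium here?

Holding Agent 2 at East: Agent 1 gets 10 from East, versus 4 from North, 1 from South, 2 from West. No profitable deviation for Agent 1.
Holding Agent 1 at East: Agent 2 gets 10 from East, versus 3 from North, 9 from South. No profitable deviation for Agent 2 either.

Yes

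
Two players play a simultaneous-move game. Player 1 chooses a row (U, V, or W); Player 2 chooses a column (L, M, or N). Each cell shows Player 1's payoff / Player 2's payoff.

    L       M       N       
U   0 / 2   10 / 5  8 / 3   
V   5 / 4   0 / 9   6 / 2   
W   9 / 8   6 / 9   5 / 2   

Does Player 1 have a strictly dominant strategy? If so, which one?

No strictly dominant strategy

Check whether one of Player 1's strategies beats all alternatives regardless of what the opponent does.
U is not dominant: against L, V gives 5 > 0.
V is not dominant: against L, W gives 9 > 5.
W is not dominant: against M, U gives 10 > 6.
No single strategy is best against every opponent action.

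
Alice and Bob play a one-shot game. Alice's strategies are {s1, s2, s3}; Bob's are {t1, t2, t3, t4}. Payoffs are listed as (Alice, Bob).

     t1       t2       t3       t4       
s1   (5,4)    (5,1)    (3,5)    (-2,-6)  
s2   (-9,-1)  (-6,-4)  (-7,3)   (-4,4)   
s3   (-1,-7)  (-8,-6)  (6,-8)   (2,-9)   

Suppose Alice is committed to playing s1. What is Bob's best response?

t3

With Alice fixed at s1, Bob's payoffs are: t1 → 4, t2 → 1, t3 → 5, t4 → -6.
The maximum is 5, achieved by t3.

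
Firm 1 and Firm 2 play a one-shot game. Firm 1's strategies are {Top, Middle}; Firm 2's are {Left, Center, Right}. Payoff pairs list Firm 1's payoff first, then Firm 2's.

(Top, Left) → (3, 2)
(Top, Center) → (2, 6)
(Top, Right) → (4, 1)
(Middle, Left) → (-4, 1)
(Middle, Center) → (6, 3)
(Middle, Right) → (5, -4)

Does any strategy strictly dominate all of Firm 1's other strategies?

No strictly dominant strategy

A strategy is strictly dominant if it gives Firm 1 a strictly higher payoff than every other strategy, against every choice by the opponent.
Top is not dominant: against Center, Middle gives 6 > 2.
Middle is not dominant: against Left, Top gives 3 > -4.
No single strategy is best against every opponent action.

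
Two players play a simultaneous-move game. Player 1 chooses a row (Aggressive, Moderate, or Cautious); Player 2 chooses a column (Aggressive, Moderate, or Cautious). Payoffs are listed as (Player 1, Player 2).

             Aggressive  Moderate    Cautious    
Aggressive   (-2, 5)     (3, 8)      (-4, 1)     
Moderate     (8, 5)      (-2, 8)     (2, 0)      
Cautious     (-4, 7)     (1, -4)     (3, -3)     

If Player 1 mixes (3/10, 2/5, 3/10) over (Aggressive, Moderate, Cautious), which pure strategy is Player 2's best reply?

Compute Player 2's expected payoff from each pure strategy against the given mix.
Aggressive: (3/10)·5 + (2/5)·5 + (3/10)·7 = 28/5
Moderate: (3/10)·8 + (2/5)·8 + (3/10)·(-4) = 22/5
Cautious: (3/10)·1 + (2/5)·0 + (3/10)·(-3) = -3/5
Highest expected payoff is 28/5, from Aggressive.

Aggressive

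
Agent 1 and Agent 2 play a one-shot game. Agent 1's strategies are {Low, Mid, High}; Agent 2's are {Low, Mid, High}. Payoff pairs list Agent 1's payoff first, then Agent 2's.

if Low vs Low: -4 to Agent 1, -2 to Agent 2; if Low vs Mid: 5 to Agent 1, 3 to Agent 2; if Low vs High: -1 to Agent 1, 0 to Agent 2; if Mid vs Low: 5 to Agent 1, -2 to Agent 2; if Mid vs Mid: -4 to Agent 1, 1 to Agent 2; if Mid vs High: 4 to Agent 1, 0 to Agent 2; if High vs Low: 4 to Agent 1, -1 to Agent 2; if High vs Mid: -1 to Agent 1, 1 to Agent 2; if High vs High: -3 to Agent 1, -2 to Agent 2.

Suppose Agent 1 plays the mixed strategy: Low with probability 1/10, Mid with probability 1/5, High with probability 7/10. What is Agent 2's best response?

Mid

Agent 2's best reply maximizes expected payoff against the mix.
Low: (1/10)·(-2) + (1/5)·(-2) + (7/10)·(-1) = -13/10
Mid: (1/10)·3 + (1/5)·1 + (7/10)·1 = 6/5
High: (1/10)·0 + (1/5)·0 + (7/10)·(-2) = -7/5
Highest expected payoff is 6/5, from Mid.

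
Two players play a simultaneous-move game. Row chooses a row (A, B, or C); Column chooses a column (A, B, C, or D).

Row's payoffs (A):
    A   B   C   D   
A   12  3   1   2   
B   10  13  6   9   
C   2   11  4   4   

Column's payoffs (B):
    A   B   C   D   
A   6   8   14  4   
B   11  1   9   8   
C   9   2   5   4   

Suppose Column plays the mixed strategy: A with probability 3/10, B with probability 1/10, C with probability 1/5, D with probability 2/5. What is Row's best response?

Compute Row's expected payoff from each pure strategy against the given mix.
A: (3/10)·12 + (1/10)·3 + (1/5)·1 + (2/5)·2 = 49/10
B: (3/10)·10 + (1/10)·13 + (1/5)·6 + (2/5)·9 = 91/10
C: (3/10)·2 + (1/10)·11 + (1/5)·4 + (2/5)·4 = 41/10
Highest expected payoff is 91/10, from B.

B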